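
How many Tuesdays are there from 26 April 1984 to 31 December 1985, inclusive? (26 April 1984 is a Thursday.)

88

26 April 1984 is a Thursday; the first Tuesday on or after it is 1 May 1984 (5 days later).
From 1 May 1984 to 31 December 1985: 244 + 365 = 609 days (rest of 1984, to 31 December 1985 in 1985).
609 ÷ 7 = 87 full weeks with remainder 0, so 87 more Tuesdays after the first → 88.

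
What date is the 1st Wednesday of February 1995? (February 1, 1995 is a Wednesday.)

February 1995 begins on a Wednesday, so the first Wednesday is February 1.

February 1, 1995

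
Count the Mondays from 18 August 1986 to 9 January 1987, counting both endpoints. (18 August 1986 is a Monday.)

18 August 1986 is a Monday; the first Monday on or after it is 18 August 1986.
From 18 August 1986 to 9 January 1987: 13 + 30 + 31 + 30 + 31 + 9 = 144 days (rest of August, September, October, November, December, January).
144 ÷ 7 = 20 full weeks with remainder 4, so 20 more Mondays after the first → 21.

21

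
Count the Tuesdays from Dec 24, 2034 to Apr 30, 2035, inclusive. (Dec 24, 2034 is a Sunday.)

Dec 24, 2034 is a Sunday; the first Tuesday on or after it is Dec 26, 2034 (2 days later).
From Dec 26, 2034 to Apr 30, 2035: 5 + 31 + 28 + 31 + 30 = 125 days (rest of Dec, Jan, Feb, Mar, Apr).
125 ÷ 7 = 17 full weeks with remainder 6, so 17 more Tuesdays after the first → 18.

18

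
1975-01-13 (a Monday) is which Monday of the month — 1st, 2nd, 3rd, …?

2nd

Day 13 falls in week ⌈13/7⌉ of the month.
Days 1–7 hold the 1st Monday, 8–14 the 2nd, 15–21 the 3rd, 22–28 the 4th, 29–31 the 5th.
13 is in the range for the 2nd.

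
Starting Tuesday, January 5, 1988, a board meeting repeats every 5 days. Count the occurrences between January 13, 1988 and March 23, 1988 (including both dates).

Occurrences land 5·i days after January 5, 1988 for i = 0, 1, 2, …
January 13, 1988 is 8 days after the start; 8 ÷ 5 = 1 remainder 3; since the remainder is 3, round up to i = 2. First occurrence in the window: #3 on January 15, 1988 (2×5 = 10 days in).
March 23, 1988 is 78 days after the start; 78 ÷ 5 = 15 remainder 3. Last occurrence in the window: #16 on March 20, 1988.
Occurrences #3 through #16: 14 in total.

14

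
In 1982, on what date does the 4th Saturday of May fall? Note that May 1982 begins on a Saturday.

May 22, 1982

May 1982 begins on a Saturday, so the first Saturday is May 1.
The 4th Saturday is 3 weeks later: 1 + 21 = 22.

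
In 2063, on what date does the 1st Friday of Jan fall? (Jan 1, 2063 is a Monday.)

Jan 2063 begins on a Monday, so the first Friday is Jan 5 (4 days later).

Jan 5, 2063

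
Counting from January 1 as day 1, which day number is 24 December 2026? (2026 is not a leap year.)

Days in months before December: 31 + 28 + 31 + 30 + 31 + 30 + 31 + 31 + 30 + 31 + 30 = 334.
Plus 24 days into December → day 358.

358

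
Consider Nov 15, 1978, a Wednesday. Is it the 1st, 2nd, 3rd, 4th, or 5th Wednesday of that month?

Day 15 falls in week ⌈15/7⌉ of the month.
Days 1–7 hold the 1st Wednesday, 8–14 the 2nd, 15–21 the 3rd, 22–28 the 4th, 29–31 the 5th.
15 is in the range for the 3rd.

3rd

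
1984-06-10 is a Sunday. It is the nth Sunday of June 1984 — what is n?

Day 10 falls in week ⌈10/7⌉ of the month.
Days 1–7 hold the 1st Sunday, 8–14 the 2nd, 15–21 the 3rd, 22–28 the 4th, 29–31 the 5th.
10 is in the range for the 2nd.

2nd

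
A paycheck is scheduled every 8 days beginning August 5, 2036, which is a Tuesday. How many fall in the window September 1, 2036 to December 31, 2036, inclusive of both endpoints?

15

Occurrences land 8·i days after August 5, 2036 for i = 0, 1, 2, …
September 1, 2036 is 27 days after the start; 27 ÷ 8 = 3 remainder 3; since the remainder is 3, round up to i = 4. First occurrence in the window: #5 on September 6, 2036 (4×8 = 32 days in).
December 31, 2036 is 148 days after the start; 148 ÷ 8 = 18 remainder 4. Last occurrence in the window: #19 on December 27, 2036.
Occurrences #5 through #19: 15 in total.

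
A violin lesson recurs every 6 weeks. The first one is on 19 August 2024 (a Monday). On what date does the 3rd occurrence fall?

11 November 2024

The 3rd occurrence is 2 intervals after the first: 2 × 42 = 84 days after 19 August 2024.
August has 31 days — 12 days to the end of August leaves 72.
September has 30 days (42 left).
October has 31 days (11 left).
11 days into November → 11 November 2024.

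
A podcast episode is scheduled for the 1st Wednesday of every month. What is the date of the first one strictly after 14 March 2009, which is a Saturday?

March 2009 starts on a Sunday, so its 1st Wednesday is 4 March 2009 (3 days in).
That is not after 14 March 2009, so look at April 2009.
April 2009 starts on a Wednesday, so its 1st Wednesday is 1 April 2009.

1 April 2009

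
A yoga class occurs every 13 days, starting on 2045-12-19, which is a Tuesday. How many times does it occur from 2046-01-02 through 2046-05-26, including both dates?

Occurrences land 13·i days after 2045-12-19 for i = 0, 1, 2, …
2046-01-02 is 14 days after the start; 14 ÷ 13 = 1 remainder 1; since the remainder is 1, round up to i = 2. First occurrence in the window: #3 on 2046-01-14 (2×13 = 26 days in).
2046-05-26 is 158 days after the start; 158 ÷ 13 = 12 remainder 2. Last occurrence in the window: #13 on 2046-05-24.
Occurrences #3 through #13: 11 in total.

11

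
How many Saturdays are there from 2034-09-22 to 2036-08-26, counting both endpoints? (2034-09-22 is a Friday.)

101

2034-09-22 is a Friday; the first Saturday on or after it is 2034-09-23 (1 day later).
From 2034-09-23 to 2036-08-26: 99 + 365 + 239 = 703 days (rest of 2034, 2035, to 2036-08-26 in 2036).
703 ÷ 7 = 100 full weeks with remainder 3, so 100 more Saturdays after the first → 101.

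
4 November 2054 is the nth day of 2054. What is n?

308

Days in months before November: 31 + 28 + 31 + 30 + 31 + 30 + 31 + 31 + 30 + 31 = 304.
Plus 4 days into November → day 308.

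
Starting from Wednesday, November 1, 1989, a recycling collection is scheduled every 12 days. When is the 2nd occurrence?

November 13, 1989

The 2nd occurrence is 1 interval after the first: 1 × 12 = 12 days after November 1, 1989.
12 days later is November 13, 1989.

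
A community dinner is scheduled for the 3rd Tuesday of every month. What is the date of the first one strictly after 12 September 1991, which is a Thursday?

17 September 1991

September 1991 starts on a Sunday; its first Tuesday is the 3rd, so the 3rd Tuesday is the 17th — 17 September 1991.
17 September 1991 is after 12 September 1991, so that is the next one.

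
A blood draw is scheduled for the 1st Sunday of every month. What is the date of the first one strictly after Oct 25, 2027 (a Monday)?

Nov 7, 2027

Oct 2027 starts on a Friday, so its 1st Sunday is Oct 3, 2027 (2 days in).
That is not after Oct 25, 2027, so look at Nov 2027.
Nov 2027 starts on a Monday, so its 1st Sunday is Nov 7, 2027 (6 days in).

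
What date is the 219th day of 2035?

August 7, 2035

January has 31 days (219 − 31 = 188 remain).
February has 28 days (188 − 28 = 160 remain).
March has 31 days (160 − 31 = 129 remain).
April has 30 days (129 − 30 = 99 remain).
May has 31 days (99 − 31 = 68 remain).
June has 30 days (68 − 30 = 38 remain).
July has 31 days (38 − 31 = 7 remain).
7 into August → August 7.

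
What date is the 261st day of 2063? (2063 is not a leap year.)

January has 31 days (261 − 31 = 230 remain).
February has 28 days (230 − 28 = 202 remain).
March has 31 days (202 − 31 = 171 remain).
April has 30 days (171 − 30 = 141 remain).
May has 31 days (141 − 31 = 110 remain).
June has 30 days (110 − 30 = 80 remain).
July has 31 days (80 − 31 = 49 remain).
August has 31 days (49 − 31 = 18 remain).
18 into September → September 18.

2063-09-18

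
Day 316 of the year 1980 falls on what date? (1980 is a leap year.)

11 November 1980

January has 31 days (316 − 31 = 285 remain).
February has 29 days (285 − 29 = 256 remain).
March has 31 days (256 − 31 = 225 remain).
April has 30 days (225 − 30 = 195 remain).
May has 31 days (195 − 31 = 164 remain).
June has 30 days (164 − 30 = 134 remain).
July has 31 days (134 − 31 = 103 remain).
August has 31 days (103 − 31 = 72 remain).
September has 30 days (72 − 30 = 42 remain).
October has 31 days (42 − 31 = 11 remain).
11 into November → November 11.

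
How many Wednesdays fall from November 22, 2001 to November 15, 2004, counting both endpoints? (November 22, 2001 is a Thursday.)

155

November 22, 2001 is a Thursday; the first Wednesday on or after it is November 28, 2001 (6 days later).
From November 28, 2001 to November 15, 2004: 33 + 365 + 365 + 320 = 1083 days (rest of 2001, 2002, 2003, to November 15, 2004 in 2004).
1083 ÷ 7 = 154 full weeks with remainder 5, so 154 more Wednesdays after the first → 155.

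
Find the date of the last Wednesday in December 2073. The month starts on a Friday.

December 2073 begins on a Friday, so the first Wednesday is December 6 (5 days later).
December 2073 has 31 days. Adding weeks: 6, 13, 20, 27 — the last one ≤ 31 is the 27th.

December 27, 2073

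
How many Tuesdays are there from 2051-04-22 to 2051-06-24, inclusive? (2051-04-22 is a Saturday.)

9

2051-04-22 is a Saturday; the first Tuesday on or after it is 2051-04-25 (3 days later).
From 2051-04-25 to 2051-06-24: 5 + 31 + 24 = 60 days (rest of April, May, June).
60 ÷ 7 = 8 full weeks with remainder 4, so 8 more Tuesdays after the first → 9.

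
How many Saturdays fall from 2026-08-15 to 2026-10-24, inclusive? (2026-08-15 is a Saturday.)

2026-08-15 is a Saturday; the first Saturday on or after it is 2026-08-15.
From 2026-08-15 to 2026-10-24: 16 + 30 + 24 = 70 days (rest of August, September, October).
70 ÷ 7 = 10 full weeks with remainder 0, so 10 more Saturdays after the first → 11.

11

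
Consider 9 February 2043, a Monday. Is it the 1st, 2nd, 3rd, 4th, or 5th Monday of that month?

2nd

Day 9 falls in week ⌈9/7⌉ of the month.
Days 1–7 hold the 1st Monday, 8–14 the 2nd, 15–21 the 3rd, 22–28 the 4th, 29–31 the 5th.
9 is in the range for the 2nd.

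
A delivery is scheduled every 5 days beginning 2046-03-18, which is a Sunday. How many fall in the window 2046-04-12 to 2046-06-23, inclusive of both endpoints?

Occurrences land 5·i days after 2046-03-18 for i = 0, 1, 2, …
2046-04-12 is 25 days after the start; 25 ÷ 5 = 5 remainder 0. First occurrence in the window: #6 on 2046-04-12 (5×5 = 25 days in).
2046-06-23 is 97 days after the start; 97 ÷ 5 = 19 remainder 2. Last occurrence in the window: #20 on 2046-06-21.
Occurrences #6 through #20: 15 in total.

15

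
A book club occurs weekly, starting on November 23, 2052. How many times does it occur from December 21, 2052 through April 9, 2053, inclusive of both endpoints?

Occurrences land 7·i days after November 23, 2052 for i = 0, 1, 2, …
December 21, 2052 is 28 days after the start; 28 ÷ 7 = 4 remainder 0. First occurrence in the window: #5 on December 21, 2052 (4×7 = 28 days in).
April 9, 2053 is 137 days after the start; 137 ÷ 7 = 19 remainder 4. Last occurrence in the window: #20 on April 5, 2053.
Occurrences #5 through #20: 16 in total.

16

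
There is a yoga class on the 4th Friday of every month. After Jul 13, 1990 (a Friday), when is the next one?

Jul 27, 1990

Jul 1990 starts on a Sunday; its first Friday is the 6th, so the 4th Friday is the 27th — Jul 27, 1990.
Jul 27, 1990 is after Jul 13, 1990, so that is the next one.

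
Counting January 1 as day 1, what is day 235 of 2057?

Aug 23, 2057

Jan has 31 days (235 − 31 = 204 remain).
Feb has 28 days (204 − 28 = 176 remain).
Mar has 31 days (176 − 31 = 145 remain).
Apr has 30 days (145 − 30 = 115 remain).
May has 31 days (115 − 31 = 84 remain).
Jun has 30 days (84 − 30 = 54 remain).
Jul has 31 days (54 − 31 = 23 remain).
23 into Aug → Aug 23.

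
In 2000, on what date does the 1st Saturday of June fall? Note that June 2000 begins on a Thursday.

3 June 2000

June 2000 begins on a Thursday, so the first Saturday is June 3 (2 days later).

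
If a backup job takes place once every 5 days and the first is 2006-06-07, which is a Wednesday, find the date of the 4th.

2006-06-22

The 4th occurrence is 3 intervals after the first: 3 × 5 = 15 days after 2006-06-07.
15 days later is 2006-06-22.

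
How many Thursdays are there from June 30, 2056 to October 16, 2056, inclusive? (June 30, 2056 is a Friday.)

15

June 30, 2056 is a Friday; the first Thursday on or after it is July 6, 2056 (6 days later).
From July 6, 2056 to October 16, 2056: 25 + 31 + 30 + 16 = 102 days (rest of July, August, September, October).
102 ÷ 7 = 14 full weeks with remainder 4, so 14 more Thursdays after the first → 15.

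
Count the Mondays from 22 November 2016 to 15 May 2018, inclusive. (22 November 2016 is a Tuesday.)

77

22 November 2016 is a Tuesday; the first Monday on or after it is 28 November 2016 (6 days later).
From 28 November 2016 to 15 May 2018: 33 + 365 + 135 = 533 days (rest of 2016, 2017, to 15 May 2018 in 2018).
533 ÷ 7 = 76 full weeks with remainder 1, so 76 more Mondays after the first → 77.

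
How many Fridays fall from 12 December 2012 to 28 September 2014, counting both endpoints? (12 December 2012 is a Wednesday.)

12 December 2012 is a Wednesday; the first Friday on or after it is 14 December 2012 (2 days later).
From 14 December 2012 to 28 September 2014: 17 + 365 + 271 = 653 days (rest of 2012, 2013, to 28 September 2014 in 2014).
653 ÷ 7 = 93 full weeks with remainder 2, so 93 more Fridays after the first → 94.

94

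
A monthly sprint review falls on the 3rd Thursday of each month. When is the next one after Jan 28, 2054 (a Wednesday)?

Jan 2054 starts on a Thursday; its first Thursday is the 1st, so the 3rd Thursday is the 15th — Jan 15, 2054.
That is not after Jan 28, 2054, so look at Feb 2054.
Feb 2054 starts on a Sunday; its first Thursday is the 5th, so the 3rd Thursday is the 19th — Feb 19, 2054.

Feb 19, 2054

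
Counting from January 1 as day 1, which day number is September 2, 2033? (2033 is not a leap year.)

245

Days in months before September: 31 + 28 + 31 + 30 + 31 + 30 + 31 + 31 = 243.
Plus 2 days into September → day 245.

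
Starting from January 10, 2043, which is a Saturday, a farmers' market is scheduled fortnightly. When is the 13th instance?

June 27, 2043

The 13th occurrence is 12 intervals after the first: 12 × 14 = 168 days after January 10, 2043.
January has 31 days — 21 days to the end of January leaves 147.
February has 28 days (119 left).
March has 31 days (88 left).
April has 30 days (58 left).
May has 31 days (27 left).
27 days into June → June 27, 2043.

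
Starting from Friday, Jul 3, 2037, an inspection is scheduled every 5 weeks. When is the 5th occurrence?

Nov 20, 2037

The 5th occurrence is 4 intervals after the first: 4 × 35 = 140 days after Jul 3, 2037.
Jul has 31 days — 28 days to the end of Jul leaves 112.
Aug has 31 days (81 left).
Sep has 30 days (51 left).
Oct has 31 days (20 left).
20 days into Nov → Nov 20, 2037.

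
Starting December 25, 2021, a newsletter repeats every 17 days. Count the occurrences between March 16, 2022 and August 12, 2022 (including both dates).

Occurrences land 17·i days after December 25, 2021 for i = 0, 1, 2, …
March 16, 2022 is 81 days after the start; 81 ÷ 17 = 4 remainder 13; since the remainder is 13, round up to i = 5. First occurrence in the window: #6 on March 20, 2022 (5×17 = 85 days in).
August 12, 2022 is 230 days after the start; 230 ÷ 17 = 13 remainder 9. Last occurrence in the window: #14 on August 3, 2022.
Occurrences #6 through #14: 9 in total.

9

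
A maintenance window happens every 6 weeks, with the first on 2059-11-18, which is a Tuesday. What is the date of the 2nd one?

2059-12-30

The 2nd occurrence is 1 interval after the first: 1 × 42 = 42 days after 2059-11-18.
November has 30 days — 12 days to the end of November leaves 30.
30 days into December → 2059-12-30.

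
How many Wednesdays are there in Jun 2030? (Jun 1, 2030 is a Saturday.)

4

Jun 1, 2030 is a Saturday; the first Wednesday on or after it is Jun 5, 2030 (4 days later).
From Jun 5, 2030 to Jun 30, 2030 is 30 − 5 = 25 days.
25 ÷ 7 = 3 full weeks with remainder 4, so 3 more Wednesdays after the first → 4.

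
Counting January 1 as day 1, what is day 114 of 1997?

January has 31 days (114 − 31 = 83 remain).
February has 28 days (83 − 28 = 55 remain).
March has 31 days (55 − 31 = 24 remain).
24 into April → April 24.

April 24, 1997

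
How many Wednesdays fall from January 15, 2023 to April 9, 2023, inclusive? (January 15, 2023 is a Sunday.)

January 15, 2023 is a Sunday; the first Wednesday on or after it is January 18, 2023 (3 days later).
From January 18, 2023 to April 9, 2023: 13 + 28 + 31 + 9 = 81 days (rest of January, February, March, April).
81 ÷ 7 = 11 full weeks with remainder 4, so 11 more Wednesdays after the first → 12.

12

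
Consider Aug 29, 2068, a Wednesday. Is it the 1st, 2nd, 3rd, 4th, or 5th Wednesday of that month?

Day 29 falls in week ⌈29/7⌉ of the month.
Days 1–7 hold the 1st Wednesday, 8–14 the 2nd, 15–21 the 3rd, 22–28 the 4th, 29–31 the 5th.
29 is in the range for the 5th.

5th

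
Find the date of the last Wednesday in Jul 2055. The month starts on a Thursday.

Jul 2055 begins on a Thursday, so the first Wednesday is Jul 7 (6 days later).
Jul 2055 has 31 days. Adding weeks: 7, 14, 21, 28 — the last one ≤ 31 is the 28th.

Jul 28, 2055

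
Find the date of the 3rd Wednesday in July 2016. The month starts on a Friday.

July 2016 begins on a Friday, so the first Wednesday is July 6 (5 days later).
The 3rd Wednesday is 2 weeks later: 6 + 14 = 20.

July 20, 2016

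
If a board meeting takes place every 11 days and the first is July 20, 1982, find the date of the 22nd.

The 22nd occurrence is 21 intervals after the first: 21 × 11 = 231 days after July 20, 1982.
July has 31 days — 11 days to the end of July leaves 220.
August has 31 days (189 left).
September has 30 days (159 left).
October has 31 days (128 left).
November has 30 days (98 left).
December has 31 days (67 left).
January has 31 days (36 left).
February has 28 days (8 left).
8 days into March → March 8, 1983.

March 8, 1983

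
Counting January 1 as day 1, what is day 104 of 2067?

2067-04-14

January has 31 days (104 − 31 = 73 remain).
February has 28 days (73 − 28 = 45 remain).
March has 31 days (45 − 31 = 14 remain).
14 into April → April 14.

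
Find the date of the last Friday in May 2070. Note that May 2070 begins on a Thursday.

2070-05-30

May 2070 begins on a Thursday, so the first Friday is May 2 (1 day later).
May 2070 has 31 days. Adding weeks: 2, 9, 16, 23, 30 — the last one ≤ 31 is the 30th.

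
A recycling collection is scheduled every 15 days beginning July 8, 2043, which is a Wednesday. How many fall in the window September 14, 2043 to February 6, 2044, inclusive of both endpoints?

Occurrences land 15·i days after July 8, 2043 for i = 0, 1, 2, …
September 14, 2043 is 68 days after the start; 68 ÷ 15 = 4 remainder 8; since the remainder is 8, round up to i = 5. First occurrence in the window: #6 on September 21, 2043 (5×15 = 75 days in).
February 6, 2044 is 213 days after the start; 213 ÷ 15 = 14 remainder 3. Last occurrence in the window: #15 on February 3, 2044.
Occurrences #6 through #15: 10 in total.

10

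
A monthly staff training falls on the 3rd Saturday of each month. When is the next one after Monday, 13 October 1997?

18 October 1997

October 1997 starts on a Wednesday; its first Saturday is the 4th, so the 3rd Saturday is the 18th — 18 October 1997.
18 October 1997 is after 13 October 1997, so that is the next one.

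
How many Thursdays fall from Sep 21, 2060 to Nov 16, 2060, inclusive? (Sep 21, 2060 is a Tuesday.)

Sep 21, 2060 is a Tuesday; the first Thursday on or after it is Sep 23, 2060 (2 days later).
From Sep 23, 2060 to Nov 16, 2060: 7 + 31 + 16 = 54 days (rest of Sep, Oct, Nov).
54 ÷ 7 = 7 full weeks with remainder 5, so 7 more Thursdays after the first → 8.

8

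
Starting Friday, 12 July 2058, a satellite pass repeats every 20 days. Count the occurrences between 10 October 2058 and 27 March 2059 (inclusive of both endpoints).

Occurrences land 20·i days after 12 July 2058 for i = 0, 1, 2, …
10 October 2058 is 90 days after the start; 90 ÷ 20 = 4 remainder 10; since the remainder is 10, round up to i = 5. First occurrence in the window: #6 on 20 October 2058 (5×20 = 100 days in).
27 March 2059 is 258 days after the start; 258 ÷ 20 = 12 remainder 18. Last occurrence in the window: #13 on 9 March 2059.
Occurrences #6 through #13: 8 in total.

8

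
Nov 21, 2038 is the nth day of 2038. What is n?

325

Days in months before Nov: 31 + 28 + 31 + 30 + 31 + 30 + 31 + 31 + 30 + 31 = 304.
Plus 21 days into Nov → day 325.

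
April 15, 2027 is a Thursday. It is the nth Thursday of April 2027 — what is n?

3rd

Day 15 falls in week ⌈15/7⌉ of the month.
Days 1–7 hold the 1st Thursday, 8–14 the 2nd, 15–21 the 3rd, 22–28 the 4th, 29–31 the 5th.
15 is in the range for the 3rd.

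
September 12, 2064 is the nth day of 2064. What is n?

Days in months before September: 31 + 29 + 31 + 30 + 31 + 30 + 31 + 31 = 244.
Plus 12 days into September → day 256.

256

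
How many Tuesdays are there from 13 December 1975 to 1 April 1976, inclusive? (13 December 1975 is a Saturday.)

13 December 1975 is a Saturday; the first Tuesday on or after it is 16 December 1975 (3 days later).
From 16 December 1975 to 1 April 1976: 15 + 31 + 29 + 31 + 1 = 107 days (rest of December, January, February, March, April).
107 ÷ 7 = 15 full weeks with remainder 2, so 15 more Tuesdays after the first → 16.

16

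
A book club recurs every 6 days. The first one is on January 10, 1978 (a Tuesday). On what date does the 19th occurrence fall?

April 28, 1978

The 19th occurrence is 18 intervals after the first: 18 × 6 = 108 days after January 10, 1978.
January has 31 days — 21 days to the end of January leaves 87.
February has 28 days (59 left).
March has 31 days (28 left).
28 days into April → April 28, 1978.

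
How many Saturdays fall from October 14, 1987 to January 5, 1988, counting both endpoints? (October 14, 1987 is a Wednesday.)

October 14, 1987 is a Wednesday; the first Saturday on or after it is October 17, 1987 (3 days later).
From October 17, 1987 to January 5, 1988: 14 + 30 + 31 + 5 = 80 days (rest of October, November, December, January).
80 ÷ 7 = 11 full weeks with remainder 3, so 11 more Saturdays after the first → 12.

12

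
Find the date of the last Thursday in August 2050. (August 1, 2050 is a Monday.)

August 2050 begins on a Monday, so the first Thursday is August 4 (3 days later).
August 2050 has 31 days. Adding weeks: 4, 11, 18, 25 — the last one ≤ 31 is the 25th.

25 August 2050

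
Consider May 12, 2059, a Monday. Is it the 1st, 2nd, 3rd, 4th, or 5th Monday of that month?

2nd

Day 12 falls in week ⌈12/7⌉ of the month.
Days 1–7 hold the 1st Monday, 8–14 the 2nd, 15–21 the 3rd, 22–28 the 4th, 29–31 the 5th.
12 is in the range for the 2nd.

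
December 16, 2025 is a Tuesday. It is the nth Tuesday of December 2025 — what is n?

Day 16 falls in week ⌈16/7⌉ of the month.
Days 1–7 hold the 1st Tuesday, 8–14 the 2nd, 15–21 the 3rd, 22–28 the 4th, 29–31 the 5th.
16 is in the range for the 3rd.

3rd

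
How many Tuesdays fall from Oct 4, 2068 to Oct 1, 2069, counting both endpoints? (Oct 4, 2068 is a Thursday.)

52

Oct 4, 2068 is a Thursday; the first Tuesday on or after it is Oct 9, 2068 (5 days later).
From Oct 9, 2068 to Oct 1, 2069: 83 + 274 = 357 days (rest of 2068, to Oct 1, 2069 in 2069).
357 ÷ 7 = 51 full weeks with remainder 0, so 51 more Tuesdays after the first → 52.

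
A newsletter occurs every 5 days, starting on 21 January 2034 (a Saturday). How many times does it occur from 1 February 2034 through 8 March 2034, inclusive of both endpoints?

Occurrences land 5·i days after 21 January 2034 for i = 0, 1, 2, …
1 February 2034 is 11 days after the start; 11 ÷ 5 = 2 remainder 1; since the remainder is 1, round up to i = 3. First occurrence in the window: #4 on 5 February 2034 (3×5 = 15 days in).
8 March 2034 is 46 days after the start; 46 ÷ 5 = 9 remainder 1. Last occurrence in the window: #10 on 7 March 2034.
Occurrences #4 through #10: 7 in total.

7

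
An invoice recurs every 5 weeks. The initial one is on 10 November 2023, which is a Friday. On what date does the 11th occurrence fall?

25 October 2024

The 11th occurrence is 10 intervals after the first: 10 × 35 = 350 days after 10 November 2023.
November has 30 days — 20 days to the end of November leaves 330.
December has 31 days (299 left).
January has 31 days (268 left).
February has 29 days (239 left).
March has 31 days (208 left).
April has 30 days (178 left).
May has 31 days (147 left).
June has 30 days (117 left).
July has 31 days (86 left).
August has 31 days (55 left).
September has 30 days (25 left).
25 days into October → 25 October 2024.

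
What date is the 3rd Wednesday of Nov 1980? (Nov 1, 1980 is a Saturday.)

Nov 19, 1980

Nov 1980 begins on a Saturday, so the first Wednesday is Nov 5 (4 days later).
The 3rd Wednesday is 2 weeks later: 5 + 14 = 19.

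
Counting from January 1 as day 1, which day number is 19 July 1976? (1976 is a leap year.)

201

Days in months before July: 31 + 29 + 31 + 30 + 31 + 30 = 182.
Plus 19 days into July → day 201.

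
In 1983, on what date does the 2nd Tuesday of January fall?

January 1983 begins on a Saturday, so the first Tuesday is January 4 (3 days later).
The 2nd Tuesday is 1 weeks later: 4 + 7 = 11.

January 11, 1983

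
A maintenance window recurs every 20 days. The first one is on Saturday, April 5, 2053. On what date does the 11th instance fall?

The 11th occurrence is 10 intervals after the first: 10 × 20 = 200 days after April 5, 2053.
April has 30 days — 25 days to the end of April leaves 175.
May has 31 days (144 left).
June has 30 days (114 left).
July has 31 days (83 left).
August has 31 days (52 left).
September has 30 days (22 left).
22 days into October → October 22, 2053.

October 22, 2053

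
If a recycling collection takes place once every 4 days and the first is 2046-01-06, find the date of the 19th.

The 19th occurrence is 18 intervals after the first: 18 × 4 = 72 days after 2046-01-06.
January has 31 days — 25 days to the end of January leaves 47.
February has 28 days (19 left).
19 days into March → 2046-03-19.

2046-03-19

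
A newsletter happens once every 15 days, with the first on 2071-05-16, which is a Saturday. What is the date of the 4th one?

The 4th occurrence is 3 intervals after the first: 3 × 15 = 45 days after 2071-05-16.
May has 31 days — 15 days to the end of May leaves 30.
30 days into June → 2071-06-30.

2071-06-30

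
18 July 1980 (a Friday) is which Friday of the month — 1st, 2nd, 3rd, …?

3rd

Day 18 falls in week ⌈18/7⌉ of the month.
Days 1–7 hold the 1st Friday, 8–14 the 2nd, 15–21 the 3rd, 22–28 the 4th, 29–31 the 5th.
18 is in the range for the 3rd.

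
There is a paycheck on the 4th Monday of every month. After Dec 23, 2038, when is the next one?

Dec 27, 2038

Dec 2038 starts on a Wednesday; its first Monday is the 6th, so the 4th Monday is the 27th — Dec 27, 2038.
Dec 27, 2038 is after Dec 23, 2038, so that is the next one.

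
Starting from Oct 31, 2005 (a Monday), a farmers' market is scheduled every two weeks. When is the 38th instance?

The 38th occurrence is 37 intervals after the first: 37 × 14 = 518 days after Oct 31, 2005.
Oct has 31 days — 0 days to the end of Oct leaves 518.
From end of Oct to end of 2005 is 61 days (457 left).
2006 has 365 days (92 left).
Jan has 31 days (61 left).
Feb has 28 days (33 left).
Mar has 31 days (2 left).
2 days into Apr → Apr 2, 2007.

Apr 2, 2007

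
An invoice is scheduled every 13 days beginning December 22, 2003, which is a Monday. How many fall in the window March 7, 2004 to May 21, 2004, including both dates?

6

Occurrences land 13·i days after December 22, 2003 for i = 0, 1, 2, …
March 7, 2004 is 76 days after the start; 76 ÷ 13 = 5 remainder 11; since the remainder is 11, round up to i = 6. First occurrence in the window: #7 on March 9, 2004 (6×13 = 78 days in).
May 21, 2004 is 151 days after the start; 151 ÷ 13 = 11 remainder 8. Last occurrence in the window: #12 on May 13, 2004.
Occurrences #7 through #12: 6 in total.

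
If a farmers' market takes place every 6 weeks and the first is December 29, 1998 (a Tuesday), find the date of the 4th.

The 4th occurrence is 3 intervals after the first: 3 × 42 = 126 days after December 29, 1998.
December has 31 days — 2 days to the end of December leaves 124.
January has 31 days (93 left).
February has 28 days (65 left).
March has 31 days (34 left).
April has 30 days (4 left).
4 days into May → May 4, 1999.

May 4, 1999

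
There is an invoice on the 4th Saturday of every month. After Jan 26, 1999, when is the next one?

Feb 27, 1999

Jan 1999 starts on a Friday; its first Saturday is the 2nd, so the 4th Saturday is the 23rd — Jan 23, 1999.
That is not after Jan 26, 1999, so look at Feb 1999.
Feb 1999 starts on a Monday; its first Saturday is the 6th, so the 4th Saturday is the 27th — Feb 27, 1999.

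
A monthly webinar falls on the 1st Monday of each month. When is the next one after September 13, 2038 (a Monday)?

September 2038 starts on a Wednesday, so its 1st Monday is September 6, 2038 (5 days in).
That is not after September 13, 2038, so look at October 2038.
October 2038 starts on a Friday, so its 1st Monday is October 4, 2038 (3 days in).

October 4, 2038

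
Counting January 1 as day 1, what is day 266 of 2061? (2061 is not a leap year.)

January has 31 days (266 − 31 = 235 remain).
February has 28 days (235 − 28 = 207 remain).
March has 31 days (207 − 31 = 176 remain).
April has 30 days (176 − 30 = 146 remain).
May has 31 days (146 − 31 = 115 remain).
June has 30 days (115 − 30 = 85 remain).
July has 31 days (85 − 31 = 54 remain).
August has 31 days (54 − 31 = 23 remain).
23 into September → September 23.

23 September 2061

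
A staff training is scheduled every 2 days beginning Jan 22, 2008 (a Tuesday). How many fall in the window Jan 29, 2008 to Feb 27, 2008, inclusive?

15

Occurrences land 2·i days after Jan 22, 2008 for i = 0, 1, 2, …
Jan 29, 2008 is 7 days after the start; 7 ÷ 2 = 3 remainder 1; since the remainder is 1, round up to i = 4. First occurrence in the window: #5 on Jan 30, 2008 (4×2 = 8 days in).
Feb 27, 2008 is 36 days after the start; 36 ÷ 2 = 18 remainder 0. Last occurrence in the window: #19 on Feb 27, 2008.
Occurrences #5 through #19: 15 in total.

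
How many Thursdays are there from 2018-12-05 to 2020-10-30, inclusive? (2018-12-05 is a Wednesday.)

100

2018-12-05 is a Wednesday; the first Thursday on or after it is 2018-12-06 (1 day later).
From 2018-12-06 to 2020-10-30: 25 + 365 + 304 = 694 days (rest of 2018, 2019, to 2020-10-30 in 2020).
694 ÷ 7 = 99 full weeks with remainder 1, so 99 more Thursdays after the first → 100.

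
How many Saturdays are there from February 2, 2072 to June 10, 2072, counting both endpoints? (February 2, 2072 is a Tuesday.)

February 2, 2072 is a Tuesday; the first Saturday on or after it is February 6, 2072 (4 days later).
From February 6, 2072 to June 10, 2072: 23 + 31 + 30 + 31 + 10 = 125 days (rest of February, March, April, May, June).
125 ÷ 7 = 17 full weeks with remainder 6, so 17 more Saturdays after the first → 18.

18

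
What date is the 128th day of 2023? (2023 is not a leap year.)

January has 31 days (128 − 31 = 97 remain).
February has 28 days (97 − 28 = 69 remain).
March has 31 days (69 − 31 = 38 remain).
April has 30 days (38 − 30 = 8 remain).
8 into May → May 8.

2023-05-08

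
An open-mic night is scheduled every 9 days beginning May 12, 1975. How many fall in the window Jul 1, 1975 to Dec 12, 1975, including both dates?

Occurrences land 9·i days after May 12, 1975 for i = 0, 1, 2, …
Jul 1, 1975 is 50 days after the start; 50 ÷ 9 = 5 remainder 5; since the remainder is 5, round up to i = 6. First occurrence in the window: #7 on Jul 5, 1975 (6×9 = 54 days in).
Dec 12, 1975 is 214 days after the start; 214 ÷ 9 = 23 remainder 7. Last occurrence in the window: #24 on Dec 5, 1975.
Occurrences #7 through #24: 18 in total.

18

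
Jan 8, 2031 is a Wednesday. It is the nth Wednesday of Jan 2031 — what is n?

2nd

Day 8 falls in week ⌈8/7⌉ of the month.
Days 1–7 hold the 1st Wednesday, 8–14 the 2nd, 15–21 the 3rd, 22–28 the 4th, 29–31 the 5th.
8 is in the range for the 2nd.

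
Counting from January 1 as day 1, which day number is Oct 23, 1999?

296

Days in months before Oct: 31 + 28 + 31 + 30 + 31 + 30 + 31 + 31 + 30 = 273.
Plus 23 days into Oct → day 296.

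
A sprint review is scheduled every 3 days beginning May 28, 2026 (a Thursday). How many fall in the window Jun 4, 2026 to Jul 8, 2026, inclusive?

Occurrences land 3·i days after May 28, 2026 for i = 0, 1, 2, …
Jun 4, 2026 is 7 days after the start; 7 ÷ 3 = 2 remainder 1; since the remainder is 1, round up to i = 3. First occurrence in the window: #4 on Jun 6, 2026 (3×3 = 9 days in).
Jul 8, 2026 is 41 days after the start; 41 ÷ 3 = 13 remainder 2. Last occurrence in the window: #14 on Jul 6, 2026.
Occurrences #4 through #14: 11 in total.

11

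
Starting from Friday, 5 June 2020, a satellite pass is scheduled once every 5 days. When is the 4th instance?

The 4th occurrence is 3 intervals after the first: 3 × 5 = 15 days after 5 June 2020.
15 days later is 20 June 2020.

20 June 2020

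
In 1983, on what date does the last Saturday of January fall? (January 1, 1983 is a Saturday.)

29 January 1983

January 1983 begins on a Saturday, so the first Saturday is January 1.
January 1983 has 31 days. Adding weeks: 1, 8, 15, 22, 29 — the last one ≤ 31 is the 29th.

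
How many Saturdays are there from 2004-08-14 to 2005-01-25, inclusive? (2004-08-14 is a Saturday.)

24

2004-08-14 is a Saturday; the first Saturday on or after it is 2004-08-14.
From 2004-08-14 to 2005-01-25: 17 + 30 + 31 + 30 + 31 + 25 = 164 days (rest of August, September, October, November, December, January).
164 ÷ 7 = 23 full weeks with remainder 3, so 23 more Saturdays after the first → 24.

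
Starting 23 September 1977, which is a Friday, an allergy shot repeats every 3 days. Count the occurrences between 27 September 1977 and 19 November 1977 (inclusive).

18

Occurrences land 3·i days after 23 September 1977 for i = 0, 1, 2, …
27 September 1977 is 4 days after the start; 4 ÷ 3 = 1 remainder 1; since the remainder is 1, round up to i = 2. First occurrence in the window: #3 on 29 September 1977 (2×3 = 6 days in).
19 November 1977 is 57 days after the start; 57 ÷ 3 = 19 remainder 0. Last occurrence in the window: #20 on 19 November 1977.
Occurrences #3 through #20: 18 in total.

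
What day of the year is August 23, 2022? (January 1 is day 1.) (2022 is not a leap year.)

235

Days in months before August: 31 + 28 + 31 + 30 + 31 + 30 + 31 = 212.
Plus 23 days into August → day 235.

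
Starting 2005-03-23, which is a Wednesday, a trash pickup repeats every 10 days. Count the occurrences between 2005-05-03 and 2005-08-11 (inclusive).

Occurrences land 10·i days after 2005-03-23 for i = 0, 1, 2, …
2005-05-03 is 41 days after the start; 41 ÷ 10 = 4 remainder 1; since the remainder is 1, round up to i = 5. First occurrence in the window: #6 on 2005-05-12 (5×10 = 50 days in).
2005-08-11 is 141 days after the start; 141 ÷ 10 = 14 remainder 1. Last occurrence in the window: #15 on 2005-08-10.
Occurrences #6 through #15: 10 in total.

10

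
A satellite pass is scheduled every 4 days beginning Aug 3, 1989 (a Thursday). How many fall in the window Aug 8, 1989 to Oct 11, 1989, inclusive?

16

Occurrences land 4·i days after Aug 3, 1989 for i = 0, 1, 2, …
Aug 8, 1989 is 5 days after the start; 5 ÷ 4 = 1 remainder 1; since the remainder is 1, round up to i = 2. First occurrence in the window: #3 on Aug 11, 1989 (2×4 = 8 days in).
Oct 11, 1989 is 69 days after the start; 69 ÷ 4 = 17 remainder 1. Last occurrence in the window: #18 on Oct 10, 1989.
Occurrences #3 through #18: 16 in total.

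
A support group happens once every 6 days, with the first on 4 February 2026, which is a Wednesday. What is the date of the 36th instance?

The 36th occurrence is 35 intervals after the first: 35 × 6 = 210 days after 4 February 2026.
February has 28 days — 24 days to the end of February leaves 186.
March has 31 days (155 left).
April has 30 days (125 left).
May has 31 days (94 left).
June has 30 days (64 left).
July has 31 days (33 left).
August has 31 days (2 left).
2 days into September → 2 September 2026.

2 September 2026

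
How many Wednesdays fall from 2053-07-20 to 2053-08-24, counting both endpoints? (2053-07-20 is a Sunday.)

5

2053-07-20 is a Sunday; the first Wednesday on or after it is 2053-07-23 (3 days later).
From 2053-07-23 to 2053-08-24: 8 + 24 = 32 days (rest of July, August).
32 ÷ 7 = 4 full weeks with remainder 4, so 4 more Wednesdays after the first → 5.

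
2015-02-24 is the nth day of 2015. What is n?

Days in months before February: 31 = 31.
Plus 24 days into February → day 55.

55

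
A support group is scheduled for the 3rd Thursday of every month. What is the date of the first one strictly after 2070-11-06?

November 2070 starts on a Saturday; its first Thursday is the 6th, so the 3rd Thursday is the 20th — 2070-11-20.
2070-11-20 is after 2070-11-06, so that is the next one.

2070-11-20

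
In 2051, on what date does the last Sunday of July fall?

July 30, 2051

The first Sunday of July 2051 is July 2.
July 2051 has 31 days. Adding weeks: 2, 9, 16, 23, 30 — the last one ≤ 31 is the 30th.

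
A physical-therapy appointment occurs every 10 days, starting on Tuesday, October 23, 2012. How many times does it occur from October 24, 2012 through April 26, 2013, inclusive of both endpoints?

18

Occurrences land 10·i days after October 23, 2012 for i = 0, 1, 2, …
October 24, 2012 is 1 day after the start; 1 ÷ 10 = 0 remainder 1; since the remainder is 1, round up to i = 1. First occurrence in the window: #2 on November 2, 2012 (1×10 = 10 days in).
April 26, 2013 is 185 days after the start; 185 ÷ 10 = 18 remainder 5. Last occurrence in the window: #19 on April 21, 2013.
Occurrences #2 through #19: 18 in total.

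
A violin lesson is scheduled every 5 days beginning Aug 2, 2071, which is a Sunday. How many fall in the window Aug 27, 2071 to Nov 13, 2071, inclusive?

16

Occurrences land 5·i days after Aug 2, 2071 for i = 0, 1, 2, …
Aug 27, 2071 is 25 days after the start; 25 ÷ 5 = 5 remainder 0. First occurrence in the window: #6 on Aug 27, 2071 (5×5 = 25 days in).
Nov 13, 2071 is 103 days after the start; 103 ÷ 5 = 20 remainder 3. Last occurrence in the window: #21 on Nov 10, 2071.
Occurrences #6 through #21: 16 in total.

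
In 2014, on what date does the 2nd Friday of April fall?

The first Friday of April 2014 is April 4.
The 2nd Friday is 1 weeks later: 4 + 7 = 11.

2014-04-11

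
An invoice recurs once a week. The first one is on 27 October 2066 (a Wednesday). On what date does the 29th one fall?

The 29th occurrence is 28 intervals after the first: 28 × 7 = 196 days after 27 October 2066.
October has 31 days — 4 days to the end of October leaves 192.
November has 30 days (162 left).
December has 31 days (131 left).
January has 31 days (100 left).
February has 28 days (72 left).
March has 31 days (41 left).
April has 30 days (11 left).
11 days into May → 11 May 2067.

11 May 2067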